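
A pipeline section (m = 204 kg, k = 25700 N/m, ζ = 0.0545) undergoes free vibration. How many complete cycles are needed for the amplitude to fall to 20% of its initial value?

5 cycles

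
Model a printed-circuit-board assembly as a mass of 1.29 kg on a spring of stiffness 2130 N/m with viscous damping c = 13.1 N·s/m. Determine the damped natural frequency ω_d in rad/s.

40.3 rad/s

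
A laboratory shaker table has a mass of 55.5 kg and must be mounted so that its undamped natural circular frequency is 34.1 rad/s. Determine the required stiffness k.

k = m·ω_n² = 55.5 × 34.10² = 55.5 × 1163 = 64540 N/m.

64500 N/m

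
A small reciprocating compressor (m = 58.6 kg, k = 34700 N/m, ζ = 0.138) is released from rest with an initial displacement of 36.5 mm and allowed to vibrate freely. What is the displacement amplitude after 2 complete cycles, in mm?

Logarithmic decrement δ = 2πζ/√(1 − ζ²) = 2π × 0.1380/√(1 − 0.0190) = 0.8755.
After n cycles, x_n/x₀ = e^(−nδ), so x_2 = 36.5 × e^(−2 × 0.8755) = 36.5 × 0.1736 = 6.337 mm.

6.34 mm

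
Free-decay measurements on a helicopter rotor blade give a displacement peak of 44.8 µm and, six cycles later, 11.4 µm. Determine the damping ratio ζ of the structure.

0.0363

Logarithmic decrement δ = (1/n)·ln(x₀/x_n) = (1/6)·ln(44.8/11.4) = (1/6)·ln(3.930) = 0.2281.
ζ = δ/√(4π² + δ²) = 0.2281/√(39.48 + 0.0520) = 0.2281/6.287 = 0.03628.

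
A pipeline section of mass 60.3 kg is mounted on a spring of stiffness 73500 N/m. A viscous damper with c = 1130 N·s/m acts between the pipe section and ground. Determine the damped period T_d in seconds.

0.187 s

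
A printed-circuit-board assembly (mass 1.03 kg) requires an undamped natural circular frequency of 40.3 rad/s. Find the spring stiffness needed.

k = m·ω_n² = 1.03 × 40.30² = 1.03 × 1624 = 1673 N/m.

1670 N/m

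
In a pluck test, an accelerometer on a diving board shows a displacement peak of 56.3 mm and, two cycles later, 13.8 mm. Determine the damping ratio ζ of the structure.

0.111

Logarithmic decrement δ = (1/n)·ln(x₀/x_n) = (1/2)·ln(56.3/13.8) = (1/2)·ln(4.080) = 0.7030.
ζ = δ/√(4π² + δ²) = 0.7030/√(39.48 + 0.494) = 0.7030/6.322 = 0.1112.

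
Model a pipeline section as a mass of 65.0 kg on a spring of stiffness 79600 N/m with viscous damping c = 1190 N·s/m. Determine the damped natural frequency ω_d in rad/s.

33.8 rad/s

ω_n = √(k/m) = √(79600/65.0) = 34.99 rad/s.
Critical damping c_c = 2√(k·m) = 2√(79600 × 65.0) = 4549 N·s/m, so ζ = c/c_c = 1190/4549 = 0.2616.
ω_d = ω_n√(1 − ζ²) = 34.99 × √(1 − 0.0684) = 33.78 rad/s.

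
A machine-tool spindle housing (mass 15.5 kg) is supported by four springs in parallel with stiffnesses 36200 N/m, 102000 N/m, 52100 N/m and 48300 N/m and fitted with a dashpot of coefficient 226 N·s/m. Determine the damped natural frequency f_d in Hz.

Parallel springs add: k_eq = 36200 + 102000 + 52100 + 48300 = 238600 N/m.
ω_n = √(k_eq/m) = √(238600/15.5) = 124.1 rad/s.
Critical damping c_c = 2√(k_eq·m) = 2√(238600 × 15.5) = 3846 N·s/m, so ζ = c/c_c = 226/3846 = 0.05876.
ω_d = ω_n√(1 − ζ²) = 124.1 × √(1 − 0.00345) = 123.9 rad/s.
f_d = ω_d/(2π) = 19.71 Hz.

19.7 Hz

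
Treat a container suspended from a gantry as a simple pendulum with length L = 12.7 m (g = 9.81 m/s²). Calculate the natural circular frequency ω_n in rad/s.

0.879 rad/s

For a simple pendulum ω_n = √(g/L) = √(9.81/12.7) = √0.7724 = 0.8789 rad/s.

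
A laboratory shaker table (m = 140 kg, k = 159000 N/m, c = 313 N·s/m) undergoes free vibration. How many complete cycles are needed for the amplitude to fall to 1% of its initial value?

ζ = c/(2√(km)) = 313/(2√(159000 × 140)) = 313/9436 = 0.03317.
Logarithmic decrement δ = 2πζ/√(1 − ζ²) = 2π × 0.03317/√(1 − 0.00110) = 0.2085.
x_n/x₀ = e^(−nδ) ≤ 0.01; take ln: n ≥ ln(1/0.01)/δ = 4.605/0.2085 = 22.08.
So 23 complete cycles are required.

23 cycles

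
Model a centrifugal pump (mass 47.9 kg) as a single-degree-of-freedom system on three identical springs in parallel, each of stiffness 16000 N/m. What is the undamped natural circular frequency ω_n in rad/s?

Parallel springs add: k_eq = 3 × 16000 = 48000 N/m.
ω_n = √(k_eq/m) = √(48000/47.9) = √1002 = 31.66 rad/s.

31.7 rad/s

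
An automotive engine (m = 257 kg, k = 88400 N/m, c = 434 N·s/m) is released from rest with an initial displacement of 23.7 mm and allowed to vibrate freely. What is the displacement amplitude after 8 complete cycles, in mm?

2.40 mm

ζ = c/(2√(km)) = 434/(2√(88400 × 257)) = 434/9533 = 0.04553.
Logarithmic decrement δ = 2πζ/√(1 − ζ²) = 2π × 0.04553/√(1 − 0.00207) = 0.2864.
After n cycles, x_n/x₀ = e^(−nδ), so x_8 = 23.7 × e^(−8 × 0.2864) = 23.7 × 0.1012 = 2.398 mm.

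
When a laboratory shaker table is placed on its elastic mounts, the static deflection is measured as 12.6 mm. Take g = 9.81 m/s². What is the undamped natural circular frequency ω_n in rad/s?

ω_n = √(g/δ_st) = √(9.81/0.0126) = √778.6 = 27.90 rad/s.

27.9 rad/s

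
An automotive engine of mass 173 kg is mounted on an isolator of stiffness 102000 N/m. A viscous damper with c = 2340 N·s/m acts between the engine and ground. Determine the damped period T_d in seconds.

0.269 s

ω_n = √(k/m) = √(102000/173) = 24.28 rad/s.
Critical damping c_c = 2√(k·m) = 2√(102000 × 173) = 8401 N·s/m, so ζ = c/c_c = 2340/8401 = 0.2785.
ω_d = ω_n√(1 − ζ²) = 24.28 × √(1 − 0.0776) = 23.32 rad/s.
T_d = 2π/ω_d = 0.2694 s.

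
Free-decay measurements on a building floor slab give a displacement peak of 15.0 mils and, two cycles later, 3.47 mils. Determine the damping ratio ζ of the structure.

0.116

Logarithmic decrement δ = (1/n)·ln(x₀/x_n) = (1/2)·ln(15.0/3.47) = (1/2)·ln(4.323) = 0.7319.
ζ = δ/√(4π² + δ²) = 0.7319/√(39.48 + 0.536) = 0.7319/6.326 = 0.1157.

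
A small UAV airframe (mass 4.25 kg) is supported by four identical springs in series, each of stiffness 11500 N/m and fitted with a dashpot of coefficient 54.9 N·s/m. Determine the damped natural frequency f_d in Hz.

4.01 Hz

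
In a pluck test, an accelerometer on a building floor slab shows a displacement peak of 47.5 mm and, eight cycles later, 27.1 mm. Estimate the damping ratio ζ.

Logarithmic decrement δ = (1/n)·ln(x₀/x_n) = (1/8)·ln(47.5/27.1) = (1/8)·ln(1.753) = 0.07015.
ζ = δ/√(4π² + δ²) = 0.07015/√(39.48 + 0.00492) = 0.07015/6.284 = 0.01116.

0.0112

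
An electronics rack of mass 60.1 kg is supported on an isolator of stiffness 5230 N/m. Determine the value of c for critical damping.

1120 N·s/m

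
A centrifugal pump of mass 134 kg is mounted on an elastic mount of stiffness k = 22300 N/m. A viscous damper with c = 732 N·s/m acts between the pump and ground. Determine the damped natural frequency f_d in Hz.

ω_n = √(k/m) = √(22300/134) = 12.90 rad/s.
Critical damping c_c = 2√(k·m) = 2√(22300 × 134) = 3457 N·s/m, so ζ = c/c_c = 732/3457 = 0.2117.
ω_d = ω_n√(1 − ζ²) = 12.90 × √(1 − 0.0448) = 12.61 rad/s.
f_d = ω_d/(2π) = 2.007 Hz.

2.01 Hz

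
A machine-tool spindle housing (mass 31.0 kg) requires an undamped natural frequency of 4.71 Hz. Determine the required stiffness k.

27100 N/m

ω_n = 2πf_n = 2π × 4.71 = 29.59 rad/s.
k = m·ω_n² = 31.0 × 29.59² = 31.0 × 875.8 = 27150 N/m.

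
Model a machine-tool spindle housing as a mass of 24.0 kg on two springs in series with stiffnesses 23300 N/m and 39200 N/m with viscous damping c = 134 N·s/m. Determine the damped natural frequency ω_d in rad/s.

Series springs: 1/k_eq = 1/23300 + 1/39200 = 6.843×10^-5, so k_eq = 14610 N/m.
ω_n = √(k_eq/m) = √(14610/24.0) = 24.68 rad/s.
Critical damping c_c = 2√(k_eq·m) = 2√(14610 × 24.0) = 1184 N·s/m, so ζ = c/c_c = 134/1184 = 0.1131.
ω_d = ω_n√(1 − ζ²) = 24.68 × √(1 − 0.0128) = 24.52 rad/s.

24.5 rad/s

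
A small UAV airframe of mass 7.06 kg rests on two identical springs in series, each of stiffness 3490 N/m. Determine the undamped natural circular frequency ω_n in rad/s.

Series springs: 1/k_eq = 2/3490, so k_eq = 3490/2 = 1745 N/m.
ω_n = √(k_eq/m) = √(1745/7.06) = √247.2 = 15.72 rad/s.

15.7 rad/s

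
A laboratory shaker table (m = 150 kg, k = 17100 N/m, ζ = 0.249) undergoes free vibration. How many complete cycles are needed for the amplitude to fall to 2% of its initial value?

3 cycles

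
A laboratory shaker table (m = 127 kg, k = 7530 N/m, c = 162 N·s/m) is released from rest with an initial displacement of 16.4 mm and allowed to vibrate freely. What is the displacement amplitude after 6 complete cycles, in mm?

ζ = c/(2√(km)) = 162/(2√(7530 × 127)) = 162/1956 = 0.08283.
Logarithmic decrement δ = 2πζ/√(1 − ζ²) = 2π × 0.08283/√(1 − 0.00686) = 0.5222.
After n cycles, x_n/x₀ = e^(−nδ), so x_6 = 16.4 × e^(−6 × 0.5222) = 16.4 × 0.04357 = 0.7146 mm.

0.715 mm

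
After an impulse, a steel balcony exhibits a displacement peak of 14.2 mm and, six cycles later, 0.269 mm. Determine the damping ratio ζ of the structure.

Logarithmic decrement δ = (1/n)·ln(x₀/x_n) = (1/6)·ln(14.2/0.269) = (1/6)·ln(52.79) = 0.6610.
ζ = δ/√(4π² + δ²) = 0.6610/√(39.48 + 0.437) = 0.6610/6.318 = 0.1046.

0.105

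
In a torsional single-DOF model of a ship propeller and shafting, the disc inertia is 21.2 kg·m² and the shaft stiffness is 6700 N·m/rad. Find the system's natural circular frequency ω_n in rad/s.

ω_n = √(k_t/J) = √(6700/21.2) = √316.0 = 17.78 rad/s.

17.8 rad/s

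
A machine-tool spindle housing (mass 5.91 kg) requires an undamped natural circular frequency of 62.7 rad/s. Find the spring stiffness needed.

23200 N/m

k = m·ω_n² = 5.91 × 62.70² = 5.91 × 3931 = 23230 N/m.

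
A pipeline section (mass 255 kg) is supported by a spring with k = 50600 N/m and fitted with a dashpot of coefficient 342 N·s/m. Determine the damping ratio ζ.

ω_n = √(k/m) = √(50600/255) = 14.09 rad/s.
Critical damping c_c = 2√(k·m) = 2√(50600 × 255) = 7184 N·s/m, so ζ = c/c_c = 342/7184 = 0.04760.

0.0476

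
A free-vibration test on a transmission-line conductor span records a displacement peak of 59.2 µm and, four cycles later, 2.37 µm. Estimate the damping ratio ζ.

0.127

Logarithmic decrement δ = (1/n)·ln(x₀/x_n) = (1/4)·ln(59.2/2.37) = (1/4)·ln(24.98) = 0.8045.
ζ = δ/√(4π² + δ²) = 0.8045/√(39.48 + 0.647) = 0.8045/6.334 = 0.1270.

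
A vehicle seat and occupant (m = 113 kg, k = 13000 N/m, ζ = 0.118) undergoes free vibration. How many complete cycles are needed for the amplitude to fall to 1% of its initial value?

7 cycles

Logarithmic decrement δ = 2πζ/√(1 − ζ²) = 2π × 0.1180/√(1 − 0.0139) = 0.7466.
x_n/x₀ = e^(−nδ) ≤ 0.01; take ln: n ≥ ln(1/0.01)/δ = 4.605/0.7466 = 6.168.
So 7 complete cycles are required.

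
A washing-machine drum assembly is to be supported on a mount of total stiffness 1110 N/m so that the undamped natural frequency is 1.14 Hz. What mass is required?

ω_n = 2πf_n = 2π × 1.14 = 7.163 rad/s.
m = k/ω_n² = 1110/7.163² = 1110/51.31 = 21.63 kg.

21.6 kg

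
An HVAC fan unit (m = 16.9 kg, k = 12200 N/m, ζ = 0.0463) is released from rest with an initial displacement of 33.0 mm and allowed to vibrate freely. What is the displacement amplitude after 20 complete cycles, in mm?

Logarithmic decrement δ = 2πζ/√(1 − ζ²) = 2π × 0.04630/√(1 − 0.00214) = 0.2912.
After n cycles, x_n/x₀ = e^(−nδ), so x_20 = 33.0 × e^(−20 × 0.2912) = 33.0 × 0.002954 = 0.09749 mm.

0.0975 mm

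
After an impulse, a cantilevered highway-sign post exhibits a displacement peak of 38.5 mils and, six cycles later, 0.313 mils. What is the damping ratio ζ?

Logarithmic decrement δ = (1/n)·ln(x₀/x_n) = (1/6)·ln(38.5/0.313) = (1/6)·ln(123.0) = 0.8020.
ζ = δ/√(4π² + δ²) = 0.8020/√(39.48 + 0.643) = 0.8020/6.334 = 0.1266.

0.127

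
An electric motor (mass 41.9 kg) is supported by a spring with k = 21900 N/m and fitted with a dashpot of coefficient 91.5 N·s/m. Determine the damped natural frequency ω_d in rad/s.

22.8 rad/s

ω_n = √(k/m) = √(21900/41.9) = 22.86 rad/s.
Critical damping c_c = 2√(k·m) = 2√(21900 × 41.9) = 1916 N·s/m, so ζ = c/c_c = 91.5/1916 = 0.04776.
ω_d = ω_n√(1 − ζ²) = 22.86 × √(1 − 0.00228) = 22.84 rad/s.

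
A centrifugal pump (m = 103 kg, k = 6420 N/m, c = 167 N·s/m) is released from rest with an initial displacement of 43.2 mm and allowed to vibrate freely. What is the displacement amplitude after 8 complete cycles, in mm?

ζ = c/(2√(km)) = 167/(2√(6420 × 103)) = 167/1626 = 0.1027.
Logarithmic decrement δ = 2πζ/√(1 − ζ²) = 2π × 0.1027/√(1 − 0.0105) = 0.6486.
After n cycles, x_n/x₀ = e^(−nδ), so x_8 = 43.2 × e^(−8 × 0.6486) = 43.2 × 0.005578 = 0.2410 mm.

0.241 mm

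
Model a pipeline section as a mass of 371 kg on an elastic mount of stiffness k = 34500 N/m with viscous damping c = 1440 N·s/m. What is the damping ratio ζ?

ω_n = √(k/m) = √(34500/371) = 9.643 rad/s.
Critical damping c_c = 2√(k·m) = 2√(34500 × 371) = 7155 N·s/m, so ζ = c/c_c = 1440/7155 = 0.2013.

0.201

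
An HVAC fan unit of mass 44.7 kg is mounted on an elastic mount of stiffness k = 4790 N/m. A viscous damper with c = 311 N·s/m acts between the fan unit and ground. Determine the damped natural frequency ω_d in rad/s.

ω_n = √(k/m) = √(4790/44.7) = 10.35 rad/s.
Critical damping c_c = 2√(k·m) = 2√(4790 × 44.7) = 925.4 N·s/m, so ζ = c/c_c = 311/925.4 = 0.3361.
ω_d = ω_n√(1 − ζ²) = 10.35 × √(1 − 0.113) = 9.750 rad/s.

9.75 rad/s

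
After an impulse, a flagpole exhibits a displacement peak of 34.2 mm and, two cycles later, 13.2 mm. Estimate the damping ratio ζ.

0.0755

Logarithmic decrement δ = (1/n)·ln(x₀/x_n) = (1/2)·ln(34.2/13.2) = (1/2)·ln(2.591) = 0.4760.
ζ = δ/√(4π² + δ²) = 0.4760/√(39.48 + 0.227) = 0.4760/6.301 = 0.07554.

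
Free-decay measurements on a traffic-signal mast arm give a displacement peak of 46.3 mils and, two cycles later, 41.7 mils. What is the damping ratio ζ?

Logarithmic decrement δ = (1/n)·ln(x₀/x_n) = (1/2)·ln(46.3/41.7) = (1/2)·ln(1.110) = 0.05232.
ζ = δ/√(4π² + δ²) = 0.05232/√(39.48 + 0.00274) = 0.05232/6.283 = 0.008327.

0.00833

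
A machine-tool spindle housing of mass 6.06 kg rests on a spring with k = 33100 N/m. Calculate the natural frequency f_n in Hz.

11.8 Hz

ω_n = √(k/m) = √(33100/6.06) = √5462 = 73.91 rad/s.
f_n = ω_n/(2π) = 73.91/6.283 = 11.76 Hz.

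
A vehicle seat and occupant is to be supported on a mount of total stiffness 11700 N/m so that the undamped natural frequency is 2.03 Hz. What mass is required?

71.9 kg

ω_n = 2πf_n = 2π × 2.03 = 12.75 rad/s.
m = k/ω_n² = 11700/12.75² = 11700/162.7 = 71.92 kg.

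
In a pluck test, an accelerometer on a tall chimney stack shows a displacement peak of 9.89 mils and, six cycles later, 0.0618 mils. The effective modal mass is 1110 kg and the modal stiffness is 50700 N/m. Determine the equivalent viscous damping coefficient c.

2000 N·s/m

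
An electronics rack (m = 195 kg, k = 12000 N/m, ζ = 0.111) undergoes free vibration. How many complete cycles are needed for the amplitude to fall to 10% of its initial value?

4 cycles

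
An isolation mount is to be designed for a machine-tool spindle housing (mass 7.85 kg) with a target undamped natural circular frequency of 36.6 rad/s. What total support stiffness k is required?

k = m·ω_n² = 7.85 × 36.60² = 7.85 × 1340 = 10520 N/m.

10500 N/m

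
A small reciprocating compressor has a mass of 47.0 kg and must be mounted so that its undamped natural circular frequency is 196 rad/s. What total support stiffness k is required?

k = m·ω_n² = 47.0 × 196.0² = 47.0 × 38420 = 1806000 N/m.

1810000 N/m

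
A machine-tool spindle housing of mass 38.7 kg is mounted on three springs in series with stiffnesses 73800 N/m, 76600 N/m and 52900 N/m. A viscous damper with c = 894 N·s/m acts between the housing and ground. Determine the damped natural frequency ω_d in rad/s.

20.8 rad/s

Series springs: 1/k_eq = 1/73800 + 1/76600 + 1/52900 = 4.551×10^-5, so k_eq = 21970 N/m.
ω_n = √(k_eq/m) = √(21970/38.7) = 23.83 rad/s.
Critical damping c_c = 2√(k_eq·m) = 2√(21970 × 38.7) = 1844 N·s/m, so ζ = c/c_c = 894/1844 = 0.4847.
ω_d = ω_n√(1 − ζ²) = 23.83 × √(1 − 0.235) = 20.84 rad/s.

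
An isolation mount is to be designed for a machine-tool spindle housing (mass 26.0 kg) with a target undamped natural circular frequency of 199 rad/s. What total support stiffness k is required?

k = m·ω_n² = 26.0 × 199.0² = 26.0 × 39600 = 1030000 N/m.

1030000 N/m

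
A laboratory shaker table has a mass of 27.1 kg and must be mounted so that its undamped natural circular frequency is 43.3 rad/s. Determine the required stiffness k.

k = m·ω_n² = 27.1 × 43.30² = 27.1 × 1875 = 50810 N/m.

50800 N/m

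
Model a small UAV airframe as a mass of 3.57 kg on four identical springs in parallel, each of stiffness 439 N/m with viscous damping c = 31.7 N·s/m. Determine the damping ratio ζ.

0.200

Parallel springs add: k_eq = 4 × 439 = 1756 N/m.
ω_n = √(k_eq/m) = √(1756/3.57) = 22.18 rad/s.
Critical damping c_c = 2√(k_eq·m) = 2√(1756 × 3.57) = 158.4 N·s/m, so ζ = c/c_c = 31.7/158.4 = 0.2002.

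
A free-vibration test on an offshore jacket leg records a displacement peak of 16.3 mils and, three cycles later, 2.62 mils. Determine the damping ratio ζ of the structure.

Logarithmic decrement δ = (1/n)·ln(x₀/x_n) = (1/3)·ln(16.3/2.62) = (1/3)·ln(6.221) = 0.6093.
ζ = δ/√(4π² + δ²) = 0.6093/√(39.48 + 0.371) = 0.6093/6.313 = 0.09653.

0.0965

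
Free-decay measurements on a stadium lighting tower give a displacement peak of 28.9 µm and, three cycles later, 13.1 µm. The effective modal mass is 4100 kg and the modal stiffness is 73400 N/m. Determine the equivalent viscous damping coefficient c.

Logarithmic decrement δ = (1/n)·ln(x₀/x_n) = (1/3)·ln(28.9/13.1) = (1/3)·ln(2.206) = 0.2637.
ζ = δ/√(4π² + δ²) = 0.2637/√(39.48 + 0.0696) = 0.2637/6.289 = 0.04194.
c = ζ · 2√(km) = 0.04194 × 2√(73400 × 4100) = 0.04194 × 34700 = 1455 N·s/m.

1460 N·s/m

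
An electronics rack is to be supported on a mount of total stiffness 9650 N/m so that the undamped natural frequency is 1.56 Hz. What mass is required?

100 kg

ω_n = 2πf_n = 2π × 1.56 = 9.802 rad/s.
m = k/ω_n² = 9650/9.802² = 9650/96.07 = 100.4 kg.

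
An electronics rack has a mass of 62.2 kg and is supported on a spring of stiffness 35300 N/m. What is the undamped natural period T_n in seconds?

ω_n = √(k/m) = √(35300/62.2) = √567.5 = 23.82 rad/s.
T_n = 2π/ω_n = 6.283/23.82 = 0.2637 s.

0.264 s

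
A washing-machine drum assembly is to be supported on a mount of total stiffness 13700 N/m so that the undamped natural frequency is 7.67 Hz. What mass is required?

ω_n = 2πf_n = 2π × 7.67 = 48.19 rad/s.
m = k/ω_n² = 13700/48.19² = 13700/2322 = 5.899 kg.

5.90 kg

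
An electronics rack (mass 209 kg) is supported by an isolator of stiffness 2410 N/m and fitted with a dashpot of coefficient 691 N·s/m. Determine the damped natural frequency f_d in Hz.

ω_n = √(k/m) = √(2410/209) = 3.396 rad/s.
Critical damping c_c = 2√(k·m) = 2√(2410 × 209) = 1419 N·s/m, so ζ = c/c_c = 691/1419 = 0.4868.
ω_d = ω_n√(1 − ζ²) = 3.396 × √(1 − 0.237) = 2.966 rad/s.
f_d = ω_d/(2π) = 0.4721 Hz.

0.472 Hz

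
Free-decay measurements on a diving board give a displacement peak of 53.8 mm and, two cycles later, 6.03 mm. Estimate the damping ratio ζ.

Logarithmic decrement δ = (1/n)·ln(x₀/x_n) = (1/2)·ln(53.8/6.03) = (1/2)·ln(8.922) = 1.094.
ζ = δ/√(4π² + δ²) = 1.094/√(39.48 + 1.20) = 1.094/6.378 = 0.1716.

0.172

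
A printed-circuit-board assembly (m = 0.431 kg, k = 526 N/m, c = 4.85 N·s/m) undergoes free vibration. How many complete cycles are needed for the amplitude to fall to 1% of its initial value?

ζ = c/(2√(km)) = 4.85/(2√(526 × 0.431)) = 4.85/30.11 = 0.1611.
Logarithmic decrement δ = 2πζ/√(1 − ζ²) = 2π × 0.1611/√(1 − 0.0259) = 1.025.
x_n/x₀ = e^(−nδ) ≤ 0.01; take ln: n ≥ ln(1/0.01)/δ = 4.605/1.025 = 4.491.
So 5 complete cycles are required.

5 cycles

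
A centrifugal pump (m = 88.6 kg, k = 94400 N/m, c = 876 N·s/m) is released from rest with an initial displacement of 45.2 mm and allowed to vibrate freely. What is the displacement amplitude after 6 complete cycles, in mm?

0.140 mm

ζ = c/(2√(km)) = 876/(2√(94400 × 88.6)) = 876/5784 = 0.1515.
Logarithmic decrement δ = 2πζ/√(1 − ζ²) = 2π × 0.1515/√(1 − 0.0229) = 0.9627.
After n cycles, x_n/x₀ = e^(−nδ), so x_6 = 45.2 × e^(−6 × 0.9627) = 45.2 × 0.003101 = 0.1401 mm.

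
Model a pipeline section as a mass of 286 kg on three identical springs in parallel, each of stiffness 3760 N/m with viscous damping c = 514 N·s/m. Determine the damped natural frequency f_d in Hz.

0.989 Hz

Parallel springs add: k_eq = 3 × 3760 = 11280 N/m.
ω_n = √(k_eq/m) = √(11280/286) = 6.280 rad/s.
Critical damping c_c = 2√(k_eq·m) = 2√(11280 × 286) = 3592 N·s/m, so ζ = c/c_c = 514/3592 = 0.1431.
ω_d = ω_n√(1 − ζ²) = 6.280 × √(1 − 0.0205) = 6.216 rad/s.
f_d = ω_d/(2π) = 0.9892 Hz.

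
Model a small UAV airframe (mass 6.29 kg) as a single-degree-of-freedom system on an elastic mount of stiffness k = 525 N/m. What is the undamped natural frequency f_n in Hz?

ω_n = √(k/m) = √(525.0/6.29) = √83.47 = 9.136 rad/s.
f_n = ω_n/(2π) = 9.136/6.283 = 1.454 Hz.

1.45 Hz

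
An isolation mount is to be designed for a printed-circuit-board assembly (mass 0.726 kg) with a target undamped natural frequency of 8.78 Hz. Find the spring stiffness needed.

2210 N/m

ω_n = 2πf_n = 2π × 8.78 = 55.17 rad/s.
k = m·ω_n² = 0.726 × 55.17² = 0.726 × 3043 = 2209 N/m.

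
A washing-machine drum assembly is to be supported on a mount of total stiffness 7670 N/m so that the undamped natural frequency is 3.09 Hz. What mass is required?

20.3 kg

ω_n = 2πf_n = 2π × 3.09 = 19.42 rad/s.
m = k/ω_n² = 7670/19.42² = 7670/376.9 = 20.35 kg.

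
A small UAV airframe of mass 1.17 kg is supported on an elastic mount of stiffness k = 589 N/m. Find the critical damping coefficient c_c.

52.5 N·s/m

c_c = 2√(k·m) = 2√(589.0 × 1.17) = 2 × 26.25 = 52.50 N·s/m.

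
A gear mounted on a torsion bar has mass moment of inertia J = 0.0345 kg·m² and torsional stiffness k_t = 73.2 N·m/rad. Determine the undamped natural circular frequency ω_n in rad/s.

46.1 rad/s

ω_n = √(k_t/J) = √(73.2/0.0345) = √2122 = 46.06 rad/s.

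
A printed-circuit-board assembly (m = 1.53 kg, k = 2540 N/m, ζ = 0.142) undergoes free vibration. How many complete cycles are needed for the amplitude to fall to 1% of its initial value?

6 cycles

Logarithmic decrement δ = 2πζ/√(1 − ζ²) = 2π × 0.1420/√(1 − 0.0202) = 0.9013.
x_n/x₀ = e^(−nδ) ≤ 0.01; take ln: n ≥ ln(1/0.01)/δ = 4.605/0.9013 = 5.109.
So 6 complete cycles are required.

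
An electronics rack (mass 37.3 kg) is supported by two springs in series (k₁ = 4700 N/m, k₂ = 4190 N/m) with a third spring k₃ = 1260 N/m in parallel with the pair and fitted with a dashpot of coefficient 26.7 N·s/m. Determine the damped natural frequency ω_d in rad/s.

Series pair: k_s = k₁k₂/(k₁+k₂) = (4700)(4190)/(4700 + 4190) = 2215 N/m. In parallel with k₃: k_eq = 2215 + 1260 = 3475 N/m.
ω_n = √(k_eq/m) = √(3475/37.3) = 9.652 rad/s.
Critical damping c_c = 2√(k_eq·m) = 2√(3475 × 37.3) = 720.1 N·s/m, so ζ = c/c_c = 26.7/720.1 = 0.03708.
ω_d = ω_n√(1 − ζ²) = 9.652 × √(1 − 0.00137) = 9.646 rad/s.

9.65 rad/s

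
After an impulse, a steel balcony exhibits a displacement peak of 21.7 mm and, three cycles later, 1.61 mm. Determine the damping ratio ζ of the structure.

Logarithmic decrement δ = (1/n)·ln(x₀/x_n) = (1/3)·ln(21.7/1.61) = (1/3)·ln(13.48) = 0.8670.
ζ = δ/√(4π² + δ²) = 0.8670/√(39.48 + 0.752) = 0.8670/6.343 = 0.1367.

0.137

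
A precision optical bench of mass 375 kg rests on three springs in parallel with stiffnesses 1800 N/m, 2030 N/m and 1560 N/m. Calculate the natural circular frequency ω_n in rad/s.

Parallel springs add: k_eq = 1800 + 2030 + 1560 = 5390 N/m.
ω_n = √(k_eq/m) = √(5390/375) = √14.37 = 3.791 rad/s.

3.79 rad/s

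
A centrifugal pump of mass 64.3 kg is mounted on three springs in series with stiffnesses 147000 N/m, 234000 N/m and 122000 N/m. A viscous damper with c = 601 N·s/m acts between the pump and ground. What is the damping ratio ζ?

0.165

Series springs: 1/k_eq = 1/147000 + 1/234000 + 1/122000 = 1.927×10^-5, so k_eq = 51890 N/m.
ω_n = √(k_eq/m) = √(51890/64.3) = 28.41 rad/s.
Critical damping c_c = 2√(k_eq·m) = 2√(51890 × 64.3) = 3653 N·s/m, so ζ = c/c_c = 601/3653 = 0.1645.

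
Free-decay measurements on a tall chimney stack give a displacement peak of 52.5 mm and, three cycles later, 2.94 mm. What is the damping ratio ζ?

Logarithmic decrement δ = (1/n)·ln(x₀/x_n) = (1/3)·ln(52.5/2.94) = (1/3)·ln(17.86) = 0.9608.
ζ = δ/√(4π² + δ²) = 0.9608/√(39.48 + 0.923) = 0.9608/6.356 = 0.1512.

0.151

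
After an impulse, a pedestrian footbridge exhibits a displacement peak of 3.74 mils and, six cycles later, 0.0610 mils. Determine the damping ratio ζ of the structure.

Logarithmic decrement δ = (1/n)·ln(x₀/x_n) = (1/6)·ln(3.74/0.0610) = (1/6)·ln(61.31) = 0.6860.
ζ = δ/√(4π² + δ²) = 0.6860/√(39.48 + 0.471) = 0.6860/6.321 = 0.1085.

0.109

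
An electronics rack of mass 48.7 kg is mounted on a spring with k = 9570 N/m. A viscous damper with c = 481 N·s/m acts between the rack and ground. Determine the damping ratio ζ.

0.352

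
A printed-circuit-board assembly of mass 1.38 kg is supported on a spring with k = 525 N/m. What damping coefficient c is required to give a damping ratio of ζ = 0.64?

34.5 N·s/m

c_c = 2√(k·m) = 2√(525.0 × 1.38) = 53.83 N·s/m.
c = ζ·c_c = 0.64 × 53.83 = 34.45 N·s/m.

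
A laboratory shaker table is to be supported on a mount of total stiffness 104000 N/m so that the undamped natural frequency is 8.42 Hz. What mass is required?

ω_n = 2πf_n = 2π × 8.42 = 52.90 rad/s.
m = k/ω_n² = 104000/52.90² = 104000/2799 = 37.16 kg.

37.2 kg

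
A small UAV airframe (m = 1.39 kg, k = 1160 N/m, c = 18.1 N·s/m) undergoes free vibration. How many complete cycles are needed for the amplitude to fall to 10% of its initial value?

ζ = c/(2√(km)) = 18.1/(2√(1160 × 1.39)) = 18.1/80.31 = 0.2254.
Logarithmic decrement δ = 2πζ/√(1 − ζ²) = 2π × 0.2254/√(1 − 0.0508) = 1.453.
x_n/x₀ = e^(−nδ) ≤ 0.1; take ln: n ≥ ln(1/0.1)/δ = 2.303/1.453 = 1.584.
So 2 complete cycles are required.

2 cycles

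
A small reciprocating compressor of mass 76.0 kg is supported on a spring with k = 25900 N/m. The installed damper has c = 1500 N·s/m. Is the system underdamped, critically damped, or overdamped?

underdamped

c_c = 2√(k·m) = 2806 N·s/m; ζ = c/c_c = 1500/2806 = 0.535.
Since ζ < 1 the system is underdamped.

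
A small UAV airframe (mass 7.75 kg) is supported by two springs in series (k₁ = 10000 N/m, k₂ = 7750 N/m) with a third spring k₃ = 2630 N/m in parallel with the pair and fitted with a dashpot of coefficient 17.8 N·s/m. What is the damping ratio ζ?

0.0382

Series pair: k_s = k₁k₂/(k₁+k₂) = (10000)(7750)/(10000 + 7750) = 4366 N/m. In parallel with k₃: k_eq = 4366 + 2630 = 6996 N/m.
ω_n = √(k_eq/m) = √(6996/7.75) = 30.05 rad/s.
Critical damping c_c = 2√(k_eq·m) = 2√(6996 × 7.75) = 465.7 N·s/m, so ζ = c/c_c = 17.8/465.7 = 0.03822.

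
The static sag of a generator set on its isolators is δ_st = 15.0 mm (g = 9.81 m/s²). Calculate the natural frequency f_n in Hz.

4.07 Hz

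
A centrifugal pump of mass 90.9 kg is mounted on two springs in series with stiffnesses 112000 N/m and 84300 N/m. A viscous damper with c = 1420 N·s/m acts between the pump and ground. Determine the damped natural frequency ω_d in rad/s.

Series springs: 1/k_eq = 1/112000 + 1/84300 = 2.079×10^-5, so k_eq = 48100 N/m.
ω_n = √(k_eq/m) = √(48100/90.9) = 23.00 rad/s.
Critical damping c_c = 2√(k_eq·m) = 2√(48100 × 90.9) = 4182 N·s/m, so ζ = c/c_c = 1420/4182 = 0.3396.
ω_d = ω_n√(1 − ζ²) = 23.00 × √(1 − 0.115) = 21.64 rad/s.

21.6 rad/s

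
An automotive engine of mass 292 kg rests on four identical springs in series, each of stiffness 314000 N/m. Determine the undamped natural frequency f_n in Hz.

2.61 Hz

Series springs: 1/k_eq = 4/314000, so k_eq = 314000/4 = 78500 N/m.
ω_n = √(k_eq/m) = √(78500/292) = √268.8 = 16.40 rad/s.
f_n = ω_n/(2π) = 16.40/6.283 = 2.610 Hz.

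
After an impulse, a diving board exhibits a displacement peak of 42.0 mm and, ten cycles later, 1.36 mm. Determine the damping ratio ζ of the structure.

0.0545

Logarithmic decrement δ = (1/n)·ln(x₀/x_n) = (1/10)·ln(42.0/1.36) = (1/10)·ln(30.88) = 0.3430.
ζ = δ/√(4π² + δ²) = 0.3430/√(39.48 + 0.118) = 0.3430/6.293 = 0.05451.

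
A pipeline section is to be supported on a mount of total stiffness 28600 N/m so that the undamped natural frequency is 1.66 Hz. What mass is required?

ω_n = 2πf_n = 2π × 1.66 = 10.43 rad/s.
m = k/ω_n² = 28600/10.43² = 28600/108.8 = 262.9 kg.

263 kg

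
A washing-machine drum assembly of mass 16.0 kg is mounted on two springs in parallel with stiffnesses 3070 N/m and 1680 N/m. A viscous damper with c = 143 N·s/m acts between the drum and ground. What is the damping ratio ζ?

Parallel springs add: k_eq = 3070 + 1680 = 4750 N/m.
ω_n = √(k_eq/m) = √(4750/16.0) = 17.23 rad/s.
Critical damping c_c = 2√(k_eq·m) = 2√(4750 × 16.0) = 551.4 N·s/m, so ζ = c/c_c = 143/551.4 = 0.2594.

0.259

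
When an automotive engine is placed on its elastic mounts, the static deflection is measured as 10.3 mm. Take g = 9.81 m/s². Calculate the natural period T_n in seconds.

0.204 s

ω_n = √(g/δ_st) = √(9.81/0.0103) = √952.4 = 30.86 rad/s.
T_n = 2π/ω_n = 6.283/30.86 = 0.2036 s.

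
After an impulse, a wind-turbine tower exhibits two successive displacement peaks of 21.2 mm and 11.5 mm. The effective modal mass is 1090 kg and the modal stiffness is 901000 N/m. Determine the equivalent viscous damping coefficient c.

Logarithmic decrement δ = (1/n)·ln(x₀/x_n) = (1/1)·ln(21.2/11.5) = (1/1)·ln(1.843) = 0.6117.
ζ = δ/√(4π² + δ²) = 0.6117/√(39.48 + 0.374) = 0.6117/6.313 = 0.09689.
c = ζ · 2√(km) = 0.09689 × 2√(901000 × 1090) = 0.09689 × 62680 = 6073 N·s/m.

6070 N·s/m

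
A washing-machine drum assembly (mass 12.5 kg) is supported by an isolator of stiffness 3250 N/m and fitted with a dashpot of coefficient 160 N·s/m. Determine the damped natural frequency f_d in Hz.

2.36 Hz

ω_n = √(k/m) = √(3250/12.5) = 16.12 rad/s.
Critical damping c_c = 2√(k·m) = 2√(3250 × 12.5) = 403.1 N·s/m, so ζ = c/c_c = 160/403.1 = 0.3969.
ω_d = ω_n√(1 − ζ²) = 16.12 × √(1 − 0.158) = 14.80 rad/s.
f_d = ω_d/(2π) = 2.355 Hz.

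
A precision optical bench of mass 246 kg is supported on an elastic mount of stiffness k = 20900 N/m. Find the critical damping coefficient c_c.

c_c = 2√(k·m) = 2√(20900 × 246) = 2 × 2267 = 4535 N·s/m.

4530 N·s/m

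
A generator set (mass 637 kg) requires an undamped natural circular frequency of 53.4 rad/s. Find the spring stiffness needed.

1820000 N/m

k = m·ω_n² = 637 × 53.40² = 637 × 2852 = 1816000 N/m.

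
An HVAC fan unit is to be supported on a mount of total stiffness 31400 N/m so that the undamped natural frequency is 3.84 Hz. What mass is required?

ω_n = 2πf_n = 2π × 3.84 = 24.13 rad/s.
m = k/ω_n² = 31400/24.13² = 31400/582.1 = 53.94 kg.

53.9 kg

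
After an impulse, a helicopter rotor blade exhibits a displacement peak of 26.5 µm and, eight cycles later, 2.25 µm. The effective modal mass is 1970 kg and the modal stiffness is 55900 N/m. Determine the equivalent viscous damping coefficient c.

1030 N·s/m

Logarithmic decrement δ = (1/n)·ln(x₀/x_n) = (1/8)·ln(26.5/2.25) = (1/8)·ln(11.78) = 0.3083.
ζ = δ/√(4π² + δ²) = 0.3083/√(39.48 + 0.0950) = 0.3083/6.291 = 0.04900.
c = ζ · 2√(km) = 0.04900 × 2√(55900 × 1970) = 0.04900 × 20990 = 1029 N·s/m.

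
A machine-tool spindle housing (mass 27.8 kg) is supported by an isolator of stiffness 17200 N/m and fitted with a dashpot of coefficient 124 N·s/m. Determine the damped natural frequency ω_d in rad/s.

ω_n = √(k/m) = √(17200/27.8) = 24.87 rad/s.
Critical damping c_c = 2√(k·m) = 2√(17200 × 27.8) = 1383 N·s/m, so ζ = c/c_c = 124/1383 = 0.08966.
ω_d = ω_n√(1 − ζ²) = 24.87 × √(1 − 0.00804) = 24.77 rad/s.

24.8 rad/s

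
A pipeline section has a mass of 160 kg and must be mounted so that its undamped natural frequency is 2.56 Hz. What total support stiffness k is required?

41400 N/m

ω_n = 2πf_n = 2π × 2.56 = 16.08 rad/s.
k = m·ω_n² = 160 × 16.08² = 160 × 258.7 = 41400 N/m.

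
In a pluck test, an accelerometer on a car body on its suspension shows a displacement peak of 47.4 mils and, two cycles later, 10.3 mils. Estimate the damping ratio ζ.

Logarithmic decrement δ = (1/n)·ln(x₀/x_n) = (1/2)·ln(47.4/10.3) = (1/2)·ln(4.602) = 0.7632.
ζ = δ/√(4π² + δ²) = 0.7632/√(39.48 + 0.583) = 0.7632/6.329 = 0.1206.

0.121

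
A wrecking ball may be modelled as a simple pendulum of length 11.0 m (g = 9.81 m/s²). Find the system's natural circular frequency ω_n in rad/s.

For a simple pendulum ω_n = √(g/L) = √(9.81/11.0) = √0.8918 = 0.9444 rad/s.

0.944 rad/s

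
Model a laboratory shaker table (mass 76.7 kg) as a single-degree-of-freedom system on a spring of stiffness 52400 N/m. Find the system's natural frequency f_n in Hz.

ω_n = √(k/m) = √(52400/76.7) = √683.2 = 26.14 rad/s.
f_n = ω_n/(2π) = 26.14/6.283 = 4.160 Hz.

4.16 Hz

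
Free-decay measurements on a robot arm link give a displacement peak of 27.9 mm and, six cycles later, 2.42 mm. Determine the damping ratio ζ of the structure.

0.0647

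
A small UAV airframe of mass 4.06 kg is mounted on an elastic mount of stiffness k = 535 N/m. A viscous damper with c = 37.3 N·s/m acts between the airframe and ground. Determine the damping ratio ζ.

0.400

ω_n = √(k/m) = √(535.0/4.06) = 11.48 rad/s.
Critical damping c_c = 2√(k·m) = 2√(535.0 × 4.06) = 93.21 N·s/m, so ζ = c/c_c = 37.3/93.21 = 0.4002.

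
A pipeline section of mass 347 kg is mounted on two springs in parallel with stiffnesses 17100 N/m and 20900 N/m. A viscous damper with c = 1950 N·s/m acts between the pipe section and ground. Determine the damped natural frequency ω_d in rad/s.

10.1 rad/s

Parallel springs add: k_eq = 17100 + 20900 = 38000 N/m.
ω_n = √(k_eq/m) = √(38000/347) = 10.46 rad/s.
Critical damping c_c = 2√(k_eq·m) = 2√(38000 × 347) = 7263 N·s/m, so ζ = c/c_c = 1950/7263 = 0.2685.
ω_d = ω_n√(1 − ζ²) = 10.46 × √(1 − 0.0721) = 10.08 rad/s.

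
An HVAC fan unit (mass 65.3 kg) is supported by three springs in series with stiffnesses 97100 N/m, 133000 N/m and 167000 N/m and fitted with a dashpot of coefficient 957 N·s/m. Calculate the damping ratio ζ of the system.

0.289

Series springs: 1/k_eq = 1/97100 + 1/133000 + 1/167000 = 2.381×10^-5, so k_eq = 42010 N/m.
ω_n = √(k_eq/m) = √(42010/65.3) = 25.36 rad/s.
Critical damping c_c = 2√(k_eq·m) = 2√(42010 × 65.3) = 3312 N·s/m, so ζ = c/c_c = 957/3312 = 0.2889.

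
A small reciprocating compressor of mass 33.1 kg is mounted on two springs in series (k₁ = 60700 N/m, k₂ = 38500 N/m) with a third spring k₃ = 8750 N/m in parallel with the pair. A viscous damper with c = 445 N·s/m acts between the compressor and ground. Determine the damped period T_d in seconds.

0.206 s

Series pair: k_s = k₁k₂/(k₁+k₂) = (60700)(38500)/(60700 + 38500) = 23560 N/m. In parallel with k₃: k_eq = 23560 + 8750 = 32310 N/m.
ω_n = √(k_eq/m) = √(32310/33.1) = 31.24 rad/s.
Critical damping c_c = 2√(k_eq·m) = 2√(32310 × 33.1) = 2068 N·s/m, so ζ = c/c_c = 445/2068 = 0.2152.
ω_d = ω_n√(1 − ζ²) = 31.24 × √(1 − 0.0463) = 30.51 rad/s.
T_d = 2π/ω_d = 0.2059 s.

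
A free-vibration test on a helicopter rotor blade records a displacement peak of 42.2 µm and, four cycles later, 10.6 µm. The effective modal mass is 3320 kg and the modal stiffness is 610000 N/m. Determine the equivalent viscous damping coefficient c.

Logarithmic decrement δ = (1/n)·ln(x₀/x_n) = (1/4)·ln(42.2/10.6) = (1/4)·ln(3.981) = 0.3454.
ζ = δ/√(4π² + δ²) = 0.3454/√(39.48 + 0.119) = 0.3454/6.293 = 0.05489.
c = ζ · 2√(km) = 0.05489 × 2√(610000 × 3320) = 0.05489 × 90000 = 4940 N·s/m.

4940 N·s/m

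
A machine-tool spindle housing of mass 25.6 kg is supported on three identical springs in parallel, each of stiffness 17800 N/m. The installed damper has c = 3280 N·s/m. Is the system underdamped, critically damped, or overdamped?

Parallel springs add: k_eq = 3 × 17800 = 53400 N/m.
c_c = 2√(k_eq·m) = 2338 N·s/m; ζ = c/c_c = 3280/2338 = 1.40.
Since ζ > 1 the system is overdamped.

overdamped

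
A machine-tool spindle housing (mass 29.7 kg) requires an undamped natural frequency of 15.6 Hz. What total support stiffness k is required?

ω_n = 2πf_n = 2π × 15.6 = 98.02 rad/s.
k = m·ω_n² = 29.7 × 98.02² = 29.7 × 9607 = 285300 N/m.

285000 N/m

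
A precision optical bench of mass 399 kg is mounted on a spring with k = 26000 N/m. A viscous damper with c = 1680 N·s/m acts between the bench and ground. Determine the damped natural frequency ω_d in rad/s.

7.79 rad/s

ω_n = √(k/m) = √(26000/399) = 8.072 rad/s.
Critical damping c_c = 2√(k·m) = 2√(26000 × 399) = 6442 N·s/m, so ζ = c/c_c = 1680/6442 = 0.2608.
ω_d = ω_n√(1 − ζ²) = 8.072 × √(1 − 0.0680) = 7.793 rad/s.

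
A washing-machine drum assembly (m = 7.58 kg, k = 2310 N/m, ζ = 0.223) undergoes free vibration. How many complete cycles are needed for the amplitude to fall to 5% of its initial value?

3 cycles

Logarithmic decrement δ = 2πζ/√(1 − ζ²) = 2π × 0.2230/√(1 − 0.0497) = 1.437.
x_n/x₀ = e^(−nδ) ≤ 0.05; take ln: n ≥ ln(1/0.05)/δ = 2.996/1.437 = 2.084.
So 3 complete cycles are required.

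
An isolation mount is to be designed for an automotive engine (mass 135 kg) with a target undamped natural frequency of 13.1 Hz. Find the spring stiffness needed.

915000 N/m

ω_n = 2πf_n = 2π × 13.1 = 82.31 rad/s.
k = m·ω_n² = 135 × 82.31² = 135 × 6775 = 914600 N/m.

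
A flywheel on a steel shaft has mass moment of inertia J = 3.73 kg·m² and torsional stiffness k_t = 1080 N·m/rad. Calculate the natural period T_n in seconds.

0.369 s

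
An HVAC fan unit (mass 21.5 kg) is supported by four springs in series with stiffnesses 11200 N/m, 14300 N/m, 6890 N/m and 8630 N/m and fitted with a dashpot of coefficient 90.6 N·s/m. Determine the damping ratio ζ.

Series springs: 1/k_eq = 1/11200 + 1/14300 + 1/6890 + 1/8630 = 0.0004202, so k_eq = 2380 N/m.
ω_n = √(k_eq/m) = √(2380/21.5) = 10.52 rad/s.
Critical damping c_c = 2√(k_eq·m) = 2√(2380 × 21.5) = 452.4 N·s/m, so ζ = c/c_c = 90.6/452.4 = 0.2003.

0.200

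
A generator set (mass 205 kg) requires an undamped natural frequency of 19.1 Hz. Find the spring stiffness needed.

ω_n = 2πf_n = 2π × 19.1 = 120.0 rad/s.
k = m·ω_n² = 205 × 120.0² = 205 × 14400 = 2952000 N/m.

2950000 N/m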